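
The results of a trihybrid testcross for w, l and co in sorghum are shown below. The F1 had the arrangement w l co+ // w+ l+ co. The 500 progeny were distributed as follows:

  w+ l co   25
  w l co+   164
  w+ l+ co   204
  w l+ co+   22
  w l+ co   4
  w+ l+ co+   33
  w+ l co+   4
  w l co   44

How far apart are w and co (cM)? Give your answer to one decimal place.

17.0 cM

The two rarest classes, w+ l co+ and w l+ co, are the double crossovers. Comparing them with the parentals, only the w allele has switched, so w is the middle locus and the order is co – w – l.
Crossovers in the co–w interval produce the single-crossover classes w l co and w+ l+ co+ (44 + 33 = 77) plus the double crossovers (8).
RF(co–w) = (77 + 8) / 500 = 85/500 = 0.1700 → 17.0 cM.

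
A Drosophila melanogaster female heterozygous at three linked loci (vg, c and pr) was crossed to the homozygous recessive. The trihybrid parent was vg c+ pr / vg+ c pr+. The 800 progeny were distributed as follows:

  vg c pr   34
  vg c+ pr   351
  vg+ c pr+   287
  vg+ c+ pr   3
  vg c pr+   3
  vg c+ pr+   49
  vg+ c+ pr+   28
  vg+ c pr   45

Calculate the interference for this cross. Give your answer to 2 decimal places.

The two rarest classes, vg+ c+ pr and vg c pr+, are the double crossovers. Comparing them with the parentals, only the vg allele has switched, so vg is the middle locus and the order is c – vg – pr.
c–vg: (62 + 6)/800 = 0.0850; vg–pr: (94 + 6)/800 = 0.1250.
Expected DCO frequency = 0.0850 × 0.1250 ≈ 0.01063; observed = 6/800 ≈ 0.00750.
Coefficient of coincidence = 0.00750/0.01063 ≈ 0.71; interference = 1 − 0.71 = 0.29.

0.29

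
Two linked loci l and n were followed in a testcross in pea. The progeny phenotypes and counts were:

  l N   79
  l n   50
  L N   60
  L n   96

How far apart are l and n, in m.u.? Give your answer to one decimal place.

38.6 m.u.

The two most frequent classes, L n (96) and l N (79), are the parental types, so the F1 was L n / l N.
The recombinant classes are L N and l n: 60 + 50 = 110.
Recombination frequency = 110/285 = 0.3860 ≈ 38.6%, i.e. 38.6 m.u.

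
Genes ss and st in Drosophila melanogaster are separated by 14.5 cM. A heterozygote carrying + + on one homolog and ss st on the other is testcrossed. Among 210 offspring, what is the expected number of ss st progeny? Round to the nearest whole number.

A map distance of 14.5 cM corresponds to a recombination frequency of 0.145.
The F1 is + + / ss st, so ss st is a parental gamete class with expected frequency (1 − r)/2 = 0.855/2 = 0.4275.
Expected number = 0.4275 × 210 = 89.77 ≈ 90.

90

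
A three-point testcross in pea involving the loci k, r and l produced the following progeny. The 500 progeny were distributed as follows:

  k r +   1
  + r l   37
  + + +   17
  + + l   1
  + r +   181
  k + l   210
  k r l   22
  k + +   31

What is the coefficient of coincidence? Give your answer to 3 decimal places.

0.348

The two most frequent reciprocal classes, k + l and + r +, are the parental types, so the F1 was k + l / + r +.
The two rarest classes, + + l and k r +, are the double crossovers. Comparing them with the parentals, only the k allele has switched, so k is the middle locus and the order is l – k – r.
l–k: (68 + 2)/500 = 0.1400; k–r: (39 + 2)/500 = 0.0820.
Expected DCO frequency = 0.1400 × 0.0820 ≈ 0.01148; observed = 2/500 ≈ 0.00400.
Coefficient of coincidence = 0.00400/0.01148 ≈ 0.348.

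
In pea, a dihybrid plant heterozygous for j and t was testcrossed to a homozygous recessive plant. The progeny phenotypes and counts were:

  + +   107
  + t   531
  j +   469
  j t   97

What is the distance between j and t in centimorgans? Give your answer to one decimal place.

The two most frequent classes, + t (531) and j + (469), are the parental types, so the F1 was + t / j +.
The recombinant classes are + + and j t: 107 + 97 = 204.
Recombination frequency = 204/1204 = 0.1694 ≈ 16.9%, i.e. 16.9 centimorgans.

16.9 centimorgans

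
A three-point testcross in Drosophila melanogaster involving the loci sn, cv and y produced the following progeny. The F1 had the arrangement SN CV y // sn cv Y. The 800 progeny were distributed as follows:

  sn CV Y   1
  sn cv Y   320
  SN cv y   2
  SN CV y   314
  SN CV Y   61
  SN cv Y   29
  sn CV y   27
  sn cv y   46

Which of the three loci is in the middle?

cv

The two rarest classes, SN cv y and sn CV Y, are the double crossovers. Comparing them with the parentals, only the cv allele has switched, so cv is the middle locus and the order is sn – cv – y.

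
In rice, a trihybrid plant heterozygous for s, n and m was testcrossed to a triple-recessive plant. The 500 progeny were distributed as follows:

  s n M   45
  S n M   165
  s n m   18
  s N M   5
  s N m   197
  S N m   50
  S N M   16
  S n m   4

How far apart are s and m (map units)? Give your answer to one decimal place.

20.8 map units

The two most frequent reciprocal classes, s N m and S n M, are the parental types, so the F1 was s N m / S n M.
The two rarest classes, s N M and S n m, are the double crossovers. Comparing them with the parentals, only the m allele has switched, so m is the middle locus and the order is n – m – s.
Crossovers in the m–s interval produce the single-crossover classes S N m and s n M (50 + 45 = 95) plus the double crossovers (9).
RF(m–s) = (95 + 9) / 500 = 104/500 = 0.2080 → 20.8 map units.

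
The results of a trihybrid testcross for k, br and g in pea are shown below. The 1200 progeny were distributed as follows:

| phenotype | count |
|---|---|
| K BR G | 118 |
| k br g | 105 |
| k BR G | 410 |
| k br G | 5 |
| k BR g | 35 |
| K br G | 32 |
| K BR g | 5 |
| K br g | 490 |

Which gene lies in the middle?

The two most frequent reciprocal classes, k BR G and K br g, are the parental types, so the F1 was k BR G / K br g.
The two rarest classes, k br G and K BR g, are the double crossovers. Comparing them with the parentals, only the br allele has switched, so br is the middle locus and the order is g – br – k.

br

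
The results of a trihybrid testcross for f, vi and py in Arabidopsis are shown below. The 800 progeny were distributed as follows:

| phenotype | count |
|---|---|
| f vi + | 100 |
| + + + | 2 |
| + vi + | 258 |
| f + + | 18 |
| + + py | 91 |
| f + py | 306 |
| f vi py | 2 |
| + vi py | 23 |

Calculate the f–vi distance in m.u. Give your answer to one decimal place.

The two most frequent reciprocal classes, f + py and + vi +, are the parental types, so the F1 was f + py / + vi +.
The two rarest classes, f vi py and + + +, are the double crossovers. Comparing them with the parentals, only the vi allele has switched, so vi is the middle locus and the order is py – vi – f.
Crossovers in the vi–f interval produce the single-crossover classes + + py and f vi + (91 + 100 = 191) plus the double crossovers (4).
RF(vi–f) = (191 + 4) / 800 = 195/800 = 0.2437 → 24.4 m.u.

24.4 m.u.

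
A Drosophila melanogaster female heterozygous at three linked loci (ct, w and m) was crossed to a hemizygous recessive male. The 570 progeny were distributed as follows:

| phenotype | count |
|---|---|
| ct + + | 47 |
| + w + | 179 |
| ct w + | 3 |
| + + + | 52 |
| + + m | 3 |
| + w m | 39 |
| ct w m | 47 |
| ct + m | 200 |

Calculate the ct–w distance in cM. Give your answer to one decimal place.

18.4 cM

The two most frequent reciprocal classes, ct + m and + w +, are the parental types, so the F1 was ct + m / + w +.
The two rarest classes, + + m and ct w +, are the double crossovers. Comparing them with the parentals, only the ct allele has switched, so ct is the middle locus and the order is w – ct – m.
Crossovers in the w–ct interval produce the single-crossover classes ct w m and + + + (47 + 52 = 99) plus the double crossovers (6).
RF(w–ct) = (99 + 6) / 570 = 105/570 = 0.1842 → 18.4 cM.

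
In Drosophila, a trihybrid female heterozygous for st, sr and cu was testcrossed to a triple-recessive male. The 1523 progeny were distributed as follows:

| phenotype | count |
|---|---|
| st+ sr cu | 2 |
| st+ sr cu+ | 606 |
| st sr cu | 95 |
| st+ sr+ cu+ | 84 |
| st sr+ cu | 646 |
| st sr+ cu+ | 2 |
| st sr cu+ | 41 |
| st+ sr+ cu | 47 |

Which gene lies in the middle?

The two most frequent reciprocal classes, st+ sr cu+ and st sr+ cu, are the parental types, so the F1 was st+ sr cu+ / st sr+ cu.
The two rarest classes, st+ sr cu and st sr+ cu+, are the double crossovers. Comparing them with the parentals, only the cu allele has switched, so cu is the middle locus and the order is st – cu – sr.

cu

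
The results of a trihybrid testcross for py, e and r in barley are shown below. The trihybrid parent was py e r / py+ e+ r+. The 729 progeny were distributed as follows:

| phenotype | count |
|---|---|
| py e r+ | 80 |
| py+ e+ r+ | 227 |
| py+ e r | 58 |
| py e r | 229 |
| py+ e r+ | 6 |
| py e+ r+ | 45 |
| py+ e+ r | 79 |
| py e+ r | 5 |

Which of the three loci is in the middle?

e

The two rarest classes, py e+ r and py+ e r+, are the double crossovers. Comparing them with the parentals, only the e allele has switched, so e is the middle locus and the order is py – e – r.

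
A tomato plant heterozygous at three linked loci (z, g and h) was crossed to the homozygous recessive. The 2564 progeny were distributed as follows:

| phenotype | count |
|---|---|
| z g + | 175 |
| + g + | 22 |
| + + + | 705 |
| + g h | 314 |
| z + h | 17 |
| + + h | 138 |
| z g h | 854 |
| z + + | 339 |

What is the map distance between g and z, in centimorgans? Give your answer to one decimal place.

27.0 centimorgans

The two most frequent reciprocal classes, + + + and z g h, are the parental types, so the F1 was + + + / z g h.
The two rarest classes, + g + and z + h, are the double crossovers. Comparing them with the parentals, only the g allele has switched, so g is the middle locus and the order is h – g – z.
Crossovers in the g–z interval produce the single-crossover classes z + + and + g h (339 + 314 = 653) plus the double crossovers (39).
RF(g–z) = (653 + 39) / 2564 = 692/2564 = 0.2699 → 27.0 centimorgans.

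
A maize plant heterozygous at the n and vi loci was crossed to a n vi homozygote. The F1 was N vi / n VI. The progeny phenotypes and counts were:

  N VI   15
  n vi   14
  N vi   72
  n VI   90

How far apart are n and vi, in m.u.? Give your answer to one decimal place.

15.2 m.u.

The recombinant classes are N VI and n vi: 15 + 14 = 29.
Recombination frequency = 29/191 = 0.1518 ≈ 15.2%, i.e. 15.2 m.u.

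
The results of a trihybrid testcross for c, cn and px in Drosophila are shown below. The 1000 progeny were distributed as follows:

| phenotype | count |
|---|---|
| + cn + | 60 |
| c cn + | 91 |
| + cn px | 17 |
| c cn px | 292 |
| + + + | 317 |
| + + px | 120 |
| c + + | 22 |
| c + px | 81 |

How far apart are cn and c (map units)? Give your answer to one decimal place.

18.0 map units

The two most frequent reciprocal classes, c cn px and + + +, are the parental types, so the F1 was c cn px / + + +.
The two rarest classes, + cn px and c + +, are the double crossovers. Comparing them with the parentals, only the c allele has switched, so c is the middle locus and the order is cn – c – px.
Crossovers in the cn–c interval produce the single-crossover classes c + px and + cn + (81 + 60 = 141) plus the double crossovers (39).
RF(cn–c) = (141 + 39) / 1000 = 180/1000 = 0.1800 → 18.0 map units.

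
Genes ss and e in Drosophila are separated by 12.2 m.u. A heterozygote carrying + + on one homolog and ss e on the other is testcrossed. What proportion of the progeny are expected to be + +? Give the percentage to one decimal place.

A map distance of 12.2 m.u. corresponds to a recombination frequency of 0.122.
The F1 is + + / ss e, so + + is a parental gamete class with expected frequency (1 − r)/2 = 0.878/2 = 0.4390.
That is 0.4390 = 43.9% of the progeny.

43.9%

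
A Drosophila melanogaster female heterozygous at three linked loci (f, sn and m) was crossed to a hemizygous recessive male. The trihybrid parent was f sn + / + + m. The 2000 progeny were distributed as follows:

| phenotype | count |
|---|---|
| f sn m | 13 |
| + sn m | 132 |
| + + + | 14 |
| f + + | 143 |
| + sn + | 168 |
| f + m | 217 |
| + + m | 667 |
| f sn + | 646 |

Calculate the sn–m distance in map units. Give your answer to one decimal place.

The two rarest classes, f sn m and + + +, are the double crossovers. Comparing them with the parentals, only the m allele has switched, so m is the middle locus and the order is f – m – sn.
Crossovers in the m–sn interval produce the single-crossover classes f + + and + sn m (143 + 132 = 275) plus the double crossovers (27).
RF(m–sn) = (275 + 27) / 2000 = 302/2000 = 0.1510 → 15.1 map units.

15.1 map units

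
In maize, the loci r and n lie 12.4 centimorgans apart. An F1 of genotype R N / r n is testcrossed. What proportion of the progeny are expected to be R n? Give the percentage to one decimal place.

6.2%

A map distance of 12.4 centimorgans corresponds to a recombination frequency of 0.124.
The F1 is R N / r n, so R n is a recombinant gamete class with expected frequency r/2 = 0.124/2 = 0.0620.
That is 0.0620 = 6.2% of the progeny.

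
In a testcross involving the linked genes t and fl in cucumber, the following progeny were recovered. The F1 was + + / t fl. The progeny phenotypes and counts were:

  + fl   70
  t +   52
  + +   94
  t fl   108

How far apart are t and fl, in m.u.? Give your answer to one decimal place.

The recombinant classes are + fl and t +: 70 + 52 = 122.
Recombination frequency = 122/324 = 0.3765 ≈ 37.7%, i.e. 37.7 m.u.

37.7 m.u.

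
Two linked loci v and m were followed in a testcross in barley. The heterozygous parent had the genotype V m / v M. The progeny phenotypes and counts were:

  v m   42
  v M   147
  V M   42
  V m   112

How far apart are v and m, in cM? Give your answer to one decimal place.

The recombinant classes are V M and v m: 42 + 42 = 84.
Recombination frequency = 84/343 = 0.2449 ≈ 24.5%, i.e. 24.5 cM.

24.5 cM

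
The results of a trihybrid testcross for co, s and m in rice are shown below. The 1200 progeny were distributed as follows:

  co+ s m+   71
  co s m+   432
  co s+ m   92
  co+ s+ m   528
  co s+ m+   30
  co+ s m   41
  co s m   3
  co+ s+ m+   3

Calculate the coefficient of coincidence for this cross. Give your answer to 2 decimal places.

The two most frequent reciprocal classes, co s m+ and co+ s+ m, are the parental types, so the F1 was co s m+ / co+ s+ m.
The two rarest classes, co s m and co+ s+ m+, are the double crossovers. Comparing them with the parentals, only the m allele has switched, so m is the middle locus and the order is s – m – co.
s–m: (71 + 6)/1200 = 0.0642; m–co: (163 + 6)/1200 = 0.1408.
Expected DCO frequency = 0.0642 × 0.1408 ≈ 0.00904; observed = 6/1200 ≈ 0.00500.
Coefficient of coincidence = 0.00500/0.00904 ≈ 0.55.

0.55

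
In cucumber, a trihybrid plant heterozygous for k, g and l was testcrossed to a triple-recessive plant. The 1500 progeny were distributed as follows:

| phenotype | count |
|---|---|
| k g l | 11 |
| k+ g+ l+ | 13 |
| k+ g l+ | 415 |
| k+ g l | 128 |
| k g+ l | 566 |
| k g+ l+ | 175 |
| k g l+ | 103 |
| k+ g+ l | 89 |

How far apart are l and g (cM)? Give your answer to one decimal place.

The two most frequent reciprocal classes, k g+ l and k+ g l+, are the parental types, so the F1 was k g+ l / k+ g l+.
The two rarest classes, k g l and k+ g+ l+, are the double crossovers. Comparing them with the parentals, only the g allele has switched, so g is the middle locus and the order is l – g – k.
Crossovers in the l–g interval produce the single-crossover classes k g+ l+ and k+ g l (175 + 128 = 303) plus the double crossovers (24).
RF(l–g) = (303 + 24) / 1500 = 327/1500 = 0.2180 → 21.8 cM.

21.8 cM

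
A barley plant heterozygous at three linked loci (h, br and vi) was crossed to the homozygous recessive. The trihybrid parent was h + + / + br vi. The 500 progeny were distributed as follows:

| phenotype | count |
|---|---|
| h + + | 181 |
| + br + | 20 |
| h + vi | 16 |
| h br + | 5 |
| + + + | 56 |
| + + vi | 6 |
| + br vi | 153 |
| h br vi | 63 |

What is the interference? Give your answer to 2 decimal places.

The two rarest classes, h br + and + + vi, are the double crossovers. Comparing them with the parentals, only the br allele has switched, so br is the middle locus and the order is vi – br – h.
vi–br: (36 + 11)/500 = 0.0940; br–h: (119 + 11)/500 = 0.2600.
Expected DCO frequency = 0.0940 × 0.2600 ≈ 0.02444; observed = 11/500 ≈ 0.02200.
Coefficient of coincidence = 0.02200/0.02444 ≈ 0.90; interference = 1 − 0.90 = 0.10.

0.10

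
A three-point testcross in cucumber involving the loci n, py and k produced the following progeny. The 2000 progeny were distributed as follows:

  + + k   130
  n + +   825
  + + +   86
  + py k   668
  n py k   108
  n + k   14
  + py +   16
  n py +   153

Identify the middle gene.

The two most frequent reciprocal classes, + py k and n + +, are the parental types, so the F1 was + py k / n + +.
The two rarest classes, + py + and n + k, are the double crossovers. Comparing them with the parentals, only the k allele has switched, so k is the middle locus and the order is n – k – py.

k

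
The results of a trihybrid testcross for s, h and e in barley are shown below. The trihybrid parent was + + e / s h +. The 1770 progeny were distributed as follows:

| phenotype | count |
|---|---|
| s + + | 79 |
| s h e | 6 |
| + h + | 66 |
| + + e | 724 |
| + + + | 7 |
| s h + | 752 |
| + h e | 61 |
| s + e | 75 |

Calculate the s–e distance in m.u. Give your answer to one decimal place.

The two rarest classes, + + + and s h e, are the double crossovers. Comparing them with the parentals, only the e allele has switched, so e is the middle locus and the order is h – e – s.
Crossovers in the e–s interval produce the single-crossover classes s + e and + h + (75 + 66 = 141) plus the double crossovers (13).
RF(e–s) = (141 + 13) / 1770 = 154/1770 = 0.0870 → 8.7 m.u.

8.7 m.u.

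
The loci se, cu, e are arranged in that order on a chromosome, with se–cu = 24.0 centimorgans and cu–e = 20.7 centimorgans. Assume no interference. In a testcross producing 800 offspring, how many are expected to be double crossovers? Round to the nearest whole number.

40

Map distances give recombination frequencies of 0.240 and 0.207 for the two intervals.
With no interference, expected double-crossover frequency = 0.240 × 0.207 = 0.04968.
Expected number = 0.04968 × 800 = 39.74 ≈ 40.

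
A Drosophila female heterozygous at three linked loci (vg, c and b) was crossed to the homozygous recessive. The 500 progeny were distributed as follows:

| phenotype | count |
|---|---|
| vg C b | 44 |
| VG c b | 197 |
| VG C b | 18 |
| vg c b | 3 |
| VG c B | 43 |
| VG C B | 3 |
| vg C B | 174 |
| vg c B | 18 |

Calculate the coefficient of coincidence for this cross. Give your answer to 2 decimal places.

The two most frequent reciprocal classes, vg C B and VG c b, are the parental types, so the F1 was vg C B / VG c b.
The two rarest classes, VG C B and vg c b, are the double crossovers. Comparing them with the parentals, only the vg allele has switched, so vg is the middle locus and the order is c – vg – b.
c–vg: (36 + 6)/500 = 0.0840; vg–b: (87 + 6)/500 = 0.1860.
Expected DCO frequency = 0.0840 × 0.1860 ≈ 0.01562; observed = 6/500 ≈ 0.01200.
Coefficient of coincidence = 0.01200/0.01562 ≈ 0.77.

0.77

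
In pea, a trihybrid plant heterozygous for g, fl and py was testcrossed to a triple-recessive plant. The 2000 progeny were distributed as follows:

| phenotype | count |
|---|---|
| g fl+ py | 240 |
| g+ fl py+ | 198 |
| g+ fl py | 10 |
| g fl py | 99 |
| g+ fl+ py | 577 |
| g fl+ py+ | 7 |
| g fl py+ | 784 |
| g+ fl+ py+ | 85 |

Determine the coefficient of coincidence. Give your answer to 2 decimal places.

0.37

The two most frequent reciprocal classes, g+ fl+ py and g fl py+, are the parental types, so the F1 was g+ fl+ py / g fl py+.
The two rarest classes, g+ fl py and g fl+ py+, are the double crossovers. Comparing them with the parentals, only the fl allele has switched, so fl is the middle locus and the order is g – fl – py.
g–fl: (438 + 17)/2000 = 0.2275; fl–py: (184 + 17)/2000 = 0.1005.
Expected DCO frequency = 0.2275 × 0.1005 ≈ 0.02286; observed = 17/2000 ≈ 0.00850.
Coefficient of coincidence = 0.00850/0.02286 ≈ 0.37.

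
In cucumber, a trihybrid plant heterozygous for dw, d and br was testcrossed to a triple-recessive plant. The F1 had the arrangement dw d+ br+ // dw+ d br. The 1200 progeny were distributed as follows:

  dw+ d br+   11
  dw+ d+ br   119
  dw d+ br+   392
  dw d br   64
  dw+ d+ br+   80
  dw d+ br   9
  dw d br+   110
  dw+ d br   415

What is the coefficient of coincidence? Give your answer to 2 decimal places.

0.59

The two rarest classes, dw d+ br and dw+ d br+, are the double crossovers. Comparing them with the parentals, only the br allele has switched, so br is the middle locus and the order is dw – br – d.
dw–br: (144 + 20)/1200 = 0.1367; br–d: (229 + 20)/1200 = 0.2075.
Expected DCO frequency = 0.1367 × 0.2075 ≈ 0.02837; observed = 20/1200 ≈ 0.01667.
Coefficient of coincidence = 0.01667/0.02837 ≈ 0.59.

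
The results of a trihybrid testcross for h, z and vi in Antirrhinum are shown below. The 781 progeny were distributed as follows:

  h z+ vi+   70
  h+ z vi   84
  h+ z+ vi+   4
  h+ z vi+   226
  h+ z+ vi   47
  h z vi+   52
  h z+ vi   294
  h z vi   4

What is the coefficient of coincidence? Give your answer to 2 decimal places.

0.36

The two most frequent reciprocal classes, h z+ vi and h+ z vi+, are the parental types, so the F1 was h z+ vi / h+ z vi+.
The two rarest classes, h z vi and h+ z+ vi+, are the double crossovers. Comparing them with the parentals, only the z allele has switched, so z is the middle locus and the order is h – z – vi.
h–z: (99 + 8)/781 = 0.1370; z–vi: (154 + 8)/781 = 0.2074.
Expected DCO frequency = 0.1370 × 0.2074 ≈ 0.02841; observed = 8/781 ≈ 0.01024.
Coefficient of coincidence = 0.01024/0.02841 ≈ 0.36.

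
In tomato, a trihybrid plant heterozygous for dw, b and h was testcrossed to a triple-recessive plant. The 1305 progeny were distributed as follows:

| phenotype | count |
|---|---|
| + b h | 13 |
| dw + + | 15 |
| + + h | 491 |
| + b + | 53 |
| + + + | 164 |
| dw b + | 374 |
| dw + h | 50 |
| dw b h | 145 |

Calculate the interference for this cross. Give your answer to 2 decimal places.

0.17

The two most frequent reciprocal classes, + + h and dw b +, are the parental types, so the F1 was + + h / dw b +.
The two rarest classes, + b h and dw + +, are the double crossovers. Comparing them with the parentals, only the b allele has switched, so b is the middle locus and the order is dw – b – h.
dw–b: (103 + 28)/1305 = 0.1004; b–h: (309 + 28)/1305 = 0.2582.
Expected DCO frequency = 0.1004 × 0.2582 ≈ 0.02592; observed = 28/1305 ≈ 0.02146.
Coefficient of coincidence = 0.02146/0.02592 ≈ 0.83; interference = 1 − 0.83 = 0.17.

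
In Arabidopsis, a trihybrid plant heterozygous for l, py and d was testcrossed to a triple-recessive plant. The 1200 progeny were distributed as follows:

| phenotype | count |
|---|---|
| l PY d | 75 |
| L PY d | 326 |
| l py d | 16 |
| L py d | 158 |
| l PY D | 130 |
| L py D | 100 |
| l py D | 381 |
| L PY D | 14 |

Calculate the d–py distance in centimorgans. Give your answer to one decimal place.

The two most frequent reciprocal classes, L PY d and l py D, are the parental types, so the F1 was L PY d / l py D.
The two rarest classes, L PY D and l py d, are the double crossovers. Comparing them with the parentals, only the d allele has switched, so d is the middle locus and the order is l – d – py.
Crossovers in the d–py interval produce the single-crossover classes L py d and l PY D (158 + 130 = 288) plus the double crossovers (30).
RF(d–py) = (288 + 30) / 1200 = 318/1200 = 0.2650 → 26.5 centimorgans.

26.5 centimorgans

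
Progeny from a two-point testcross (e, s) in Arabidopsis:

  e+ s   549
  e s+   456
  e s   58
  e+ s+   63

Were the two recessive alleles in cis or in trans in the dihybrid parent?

The two most frequent classes are e+ s (549) and e s+ (456); these are the parental (non-recombinant) types.
So the F1 carried e+ s on one chromosome and e s+ on the other — the recessive alleles are on opposite chromosomes (trans / repulsion).

trans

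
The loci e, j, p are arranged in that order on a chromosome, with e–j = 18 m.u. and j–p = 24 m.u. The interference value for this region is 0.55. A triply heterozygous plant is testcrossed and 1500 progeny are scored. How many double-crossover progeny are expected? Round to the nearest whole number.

Map distances give recombination frequencies of 0.180 and 0.240 for the two intervals.
With interference 0.55 (so coincidence = 0.45), expected double-crossover frequency = 0.180 × 0.240 × 0.45 = 0.01944.
Expected number = 0.01944 × 1500 = 29.16 ≈ 29.

29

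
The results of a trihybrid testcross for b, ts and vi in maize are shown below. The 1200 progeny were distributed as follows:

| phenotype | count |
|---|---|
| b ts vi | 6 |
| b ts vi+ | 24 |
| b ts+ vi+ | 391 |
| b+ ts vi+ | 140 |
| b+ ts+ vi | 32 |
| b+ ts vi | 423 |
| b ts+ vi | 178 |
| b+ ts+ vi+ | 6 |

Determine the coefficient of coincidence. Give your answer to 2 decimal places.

0.64

The two most frequent reciprocal classes, b ts+ vi+ and b+ ts vi, are the parental types, so the F1 was b ts+ vi+ / b+ ts vi.
The two rarest classes, b+ ts+ vi+ and b ts vi, are the double crossovers. Comparing them with the parentals, only the b allele has switched, so b is the middle locus and the order is ts – b – vi.
ts–b: (56 + 12)/1200 = 0.0567; b–vi: (318 + 12)/1200 = 0.2750.
Expected DCO frequency = 0.0567 × 0.2750 ≈ 0.01559; observed = 12/1200 ≈ 0.01000.
Coefficient of coincidence = 0.01000/0.01559 ≈ 0.64.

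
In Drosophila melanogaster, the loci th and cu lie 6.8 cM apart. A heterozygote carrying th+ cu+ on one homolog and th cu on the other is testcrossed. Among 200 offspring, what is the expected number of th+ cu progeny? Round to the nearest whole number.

7

A map distance of 6.8 cM corresponds to a recombination frequency of 0.068.
The F1 is th+ cu+ / th cu, so th+ cu is a recombinant gamete class with expected frequency r/2 = 0.068/2 = 0.0340.
Expected number = 0.0340 × 200 = 6.80 ≈ 7.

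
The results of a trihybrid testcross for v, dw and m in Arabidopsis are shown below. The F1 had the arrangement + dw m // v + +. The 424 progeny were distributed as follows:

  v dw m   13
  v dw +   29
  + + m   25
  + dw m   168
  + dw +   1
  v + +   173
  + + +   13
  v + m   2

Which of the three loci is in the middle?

m

The two rarest classes, + dw + and v + m, are the double crossovers. Comparing them with the parentals, only the m allele has switched, so m is the middle locus and the order is v – m – dw.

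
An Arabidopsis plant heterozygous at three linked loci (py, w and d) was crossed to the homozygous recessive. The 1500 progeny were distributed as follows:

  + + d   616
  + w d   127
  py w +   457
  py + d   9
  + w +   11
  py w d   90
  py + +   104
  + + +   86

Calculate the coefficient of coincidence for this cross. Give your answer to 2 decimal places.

0.61

The two most frequent reciprocal classes, py w + and + + d, are the parental types, so the F1 was py w + / + + d.
The two rarest classes, + w + and py + d, are the double crossovers. Comparing them with the parentals, only the py allele has switched, so py is the middle locus and the order is d – py – w.
d–py: (176 + 20)/1500 = 0.1307; py–w: (231 + 20)/1500 = 0.1673.
Expected DCO frequency = 0.1307 × 0.1673 ≈ 0.02187; observed = 20/1500 ≈ 0.01333.
Coefficient of coincidence = 0.01333/0.02187 ≈ 0.61.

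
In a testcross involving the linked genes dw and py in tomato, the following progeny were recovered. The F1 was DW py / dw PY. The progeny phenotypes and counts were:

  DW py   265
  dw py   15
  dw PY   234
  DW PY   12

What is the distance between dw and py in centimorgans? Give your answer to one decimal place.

5.1 centimorgans

The recombinant classes are DW PY and dw py: 12 + 15 = 27.
Recombination frequency = 27/526 = 0.0513 ≈ 5.1%, i.e. 5.1 centimorgans.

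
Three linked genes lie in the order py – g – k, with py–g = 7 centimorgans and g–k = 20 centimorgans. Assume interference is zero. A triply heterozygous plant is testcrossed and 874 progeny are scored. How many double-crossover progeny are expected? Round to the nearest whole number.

12

Map distances give recombination frequencies of 0.070 and 0.200 for the two intervals.
With no interference, expected double-crossover frequency = 0.070 × 0.200 = 0.01400.
Expected number = 0.01400 × 874 = 12.24 ≈ 12.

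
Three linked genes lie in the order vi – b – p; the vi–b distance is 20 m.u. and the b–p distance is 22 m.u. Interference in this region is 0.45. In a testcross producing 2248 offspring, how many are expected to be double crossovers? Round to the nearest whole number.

54

Map distances give recombination frequencies of 0.200 and 0.220 for the two intervals.
With interference 0.45 (so coincidence = 0.55), expected double-crossover frequency = 0.200 × 0.220 × 0.55 = 0.02420.
Expected number = 0.02420 × 2248 = 54.40 ≈ 54.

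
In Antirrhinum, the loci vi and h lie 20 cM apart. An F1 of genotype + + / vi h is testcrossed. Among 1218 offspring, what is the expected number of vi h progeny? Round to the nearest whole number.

A map distance of 20 cM corresponds to a recombination frequency of 0.200.
The F1 is + + / vi h, so vi h is a parental gamete class with expected frequency (1 − r)/2 = 0.800/2 = 0.4000.
Expected number = 0.4000 × 1218 = 487.20 ≈ 487.

487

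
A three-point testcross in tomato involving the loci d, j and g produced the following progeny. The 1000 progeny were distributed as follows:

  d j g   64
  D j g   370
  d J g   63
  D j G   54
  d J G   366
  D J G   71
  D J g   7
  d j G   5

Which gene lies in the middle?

The two most frequent reciprocal classes, D j g and d J G, are the parental types, so the F1 was D j g / d J G.
The two rarest classes, D J g and d j G, are the double crossovers. Comparing them with the parentals, only the j allele has switched, so j is the middle locus and the order is g – j – d.

j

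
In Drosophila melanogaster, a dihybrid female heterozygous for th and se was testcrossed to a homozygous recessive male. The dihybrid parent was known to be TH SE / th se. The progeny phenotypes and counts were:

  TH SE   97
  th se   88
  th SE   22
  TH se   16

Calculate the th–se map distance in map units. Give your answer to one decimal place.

17.0 map units

The recombinant classes are TH se and th SE: 16 + 22 = 38.
Recombination frequency = 38/223 = 0.1704 ≈ 17.0%, i.e. 17.0 map units.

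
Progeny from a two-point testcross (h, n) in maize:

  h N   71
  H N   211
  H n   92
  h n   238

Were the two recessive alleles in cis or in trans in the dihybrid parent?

The two most frequent classes are H N (211) and h n (238); these are the parental (non-recombinant) types.
So the F1 carried H N on one chromosome and h n on the other — the recessive alleles are on the same chromosome (cis / coupling).

cis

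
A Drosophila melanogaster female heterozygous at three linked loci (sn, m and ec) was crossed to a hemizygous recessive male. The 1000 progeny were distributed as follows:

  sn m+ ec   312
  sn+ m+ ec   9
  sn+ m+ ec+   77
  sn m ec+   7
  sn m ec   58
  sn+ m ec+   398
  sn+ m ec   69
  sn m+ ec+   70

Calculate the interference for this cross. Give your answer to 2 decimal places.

The two most frequent reciprocal classes, sn+ m ec+ and sn m+ ec, are the parental types, so the F1 was sn+ m ec+ / sn m+ ec.
The two rarest classes, sn m ec+ and sn+ m+ ec, are the double crossovers. Comparing them with the parentals, only the sn allele has switched, so sn is the middle locus and the order is ec – sn – m.
ec–sn: (139 + 16)/1000 = 0.1550; sn–m: (135 + 16)/1000 = 0.1510.
Expected DCO frequency = 0.1550 × 0.1510 ≈ 0.02340; observed = 16/1000 ≈ 0.01600.
Coefficient of coincidence = 0.01600/0.02340 ≈ 0.68; interference = 1 − 0.68 = 0.32.

0.32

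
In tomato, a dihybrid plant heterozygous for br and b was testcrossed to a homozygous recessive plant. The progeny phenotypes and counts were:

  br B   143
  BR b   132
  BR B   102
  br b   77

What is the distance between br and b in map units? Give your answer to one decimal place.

The two most frequent classes, BR b (132) and br B (143), are the parental types, so the F1 was BR b / br B.
The recombinant classes are BR B and br b: 102 + 77 = 179.
Recombination frequency = 179/454 = 0.3943 ≈ 39.4%, i.e. 39.4 map units.

39.4 map units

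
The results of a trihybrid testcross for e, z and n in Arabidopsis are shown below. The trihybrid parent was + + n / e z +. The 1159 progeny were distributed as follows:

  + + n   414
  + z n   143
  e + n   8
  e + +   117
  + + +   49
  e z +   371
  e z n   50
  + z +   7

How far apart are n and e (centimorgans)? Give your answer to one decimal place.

The two rarest classes, e + n and + z +, are the double crossovers. Comparing them with the parentals, only the e allele has switched, so e is the middle locus and the order is n – e – z.
Crossovers in the n–e interval produce the single-crossover classes + + + and e z n (49 + 50 = 99) plus the double crossovers (15).
RF(n–e) = (99 + 15) / 1159 = 114/1159 = 0.0984 → 9.8 centimorgans.

9.8 centimorgans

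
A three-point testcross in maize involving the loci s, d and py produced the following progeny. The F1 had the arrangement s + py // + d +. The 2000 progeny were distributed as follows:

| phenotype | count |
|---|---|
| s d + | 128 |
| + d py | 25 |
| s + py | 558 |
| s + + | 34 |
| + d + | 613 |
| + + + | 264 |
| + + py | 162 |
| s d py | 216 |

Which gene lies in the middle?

py

The two rarest classes, s + + and + d py, are the double crossovers. Comparing them with the parentals, only the py allele has switched, so py is the middle locus and the order is s – py – d.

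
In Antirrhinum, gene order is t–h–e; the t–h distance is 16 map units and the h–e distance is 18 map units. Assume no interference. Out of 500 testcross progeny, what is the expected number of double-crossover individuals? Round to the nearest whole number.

14

Map distances give recombination frequencies of 0.160 and 0.180 for the two intervals.
With no interference, expected double-crossover frequency = 0.160 × 0.180 = 0.02880.
Expected number = 0.02880 × 500 = 14.40 ≈ 14.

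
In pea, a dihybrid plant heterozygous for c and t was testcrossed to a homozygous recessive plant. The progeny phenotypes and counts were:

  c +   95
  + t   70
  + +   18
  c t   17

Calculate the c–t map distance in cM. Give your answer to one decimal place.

17.5 cM

The two most frequent classes, + t (70) and c + (95), are the parental types, so the F1 was + t / c +.
The recombinant classes are + + and c t: 18 + 17 = 35.
Recombination frequency = 35/200 = 0.1750 ≈ 17.5%, i.e. 17.5 cM.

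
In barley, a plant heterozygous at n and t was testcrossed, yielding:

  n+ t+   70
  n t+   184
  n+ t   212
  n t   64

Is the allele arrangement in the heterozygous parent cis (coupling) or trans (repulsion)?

trans

The two most frequent classes are n+ t (212) and n t+ (184); these are the parental (non-recombinant) types.
So the F1 carried n+ t on one chromosome and n t+ on the other — the recessive alleles are on opposite chromosomes (trans / repulsion).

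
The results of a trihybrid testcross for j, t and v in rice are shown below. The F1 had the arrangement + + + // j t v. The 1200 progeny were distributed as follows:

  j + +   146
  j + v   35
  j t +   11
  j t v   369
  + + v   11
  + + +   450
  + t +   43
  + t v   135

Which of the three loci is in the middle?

The two rarest classes, + + v and j t +, are the double crossovers. Comparing them with the parentals, only the v allele has switched, so v is the middle locus and the order is t – v – j.

v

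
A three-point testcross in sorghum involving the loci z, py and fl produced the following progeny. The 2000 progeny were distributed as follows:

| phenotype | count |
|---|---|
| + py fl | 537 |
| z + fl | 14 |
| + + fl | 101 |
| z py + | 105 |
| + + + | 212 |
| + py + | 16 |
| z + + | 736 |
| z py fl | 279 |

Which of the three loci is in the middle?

The two most frequent reciprocal classes, + py fl and z + +, are the parental types, so the F1 was + py fl / z + +.
The two rarest classes, + py + and z + fl, are the double crossovers. Comparing them with the parentals, only the fl allele has switched, so fl is the middle locus and the order is z – fl – py.

fl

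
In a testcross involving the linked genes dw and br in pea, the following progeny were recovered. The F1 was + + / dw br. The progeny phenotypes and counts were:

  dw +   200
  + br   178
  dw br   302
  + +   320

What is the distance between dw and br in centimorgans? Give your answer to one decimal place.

37.8 centimorgans

The recombinant classes are + br and dw +: 178 + 200 = 378.
Recombination frequency = 378/1000 = 0.3780 ≈ 37.8%, i.e. 37.8 centimorgans.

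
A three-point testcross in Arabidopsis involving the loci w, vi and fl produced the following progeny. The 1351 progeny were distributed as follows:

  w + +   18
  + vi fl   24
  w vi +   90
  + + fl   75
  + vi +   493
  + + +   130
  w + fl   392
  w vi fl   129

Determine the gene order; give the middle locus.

The two most frequent reciprocal classes, w + fl and + vi +, are the parental types, so the F1 was w + fl / + vi +.
The two rarest classes, w + + and + vi fl, are the double crossovers. Comparing them with the parentals, only the fl allele has switched, so fl is the middle locus and the order is w – fl – vi.

fl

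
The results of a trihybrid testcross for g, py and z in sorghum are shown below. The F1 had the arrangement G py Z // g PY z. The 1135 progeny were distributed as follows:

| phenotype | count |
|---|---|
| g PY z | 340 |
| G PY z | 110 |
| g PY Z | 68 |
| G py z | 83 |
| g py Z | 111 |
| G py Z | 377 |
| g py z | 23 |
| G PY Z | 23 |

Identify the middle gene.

The two rarest classes, G PY Z and g py z, are the double crossovers. Comparing them with the parentals, only the py allele has switched, so py is the middle locus and the order is g – py – z.

py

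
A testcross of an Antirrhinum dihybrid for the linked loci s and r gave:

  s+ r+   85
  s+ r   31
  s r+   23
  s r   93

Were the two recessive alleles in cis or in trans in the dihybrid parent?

The two most frequent classes are s+ r+ (85) and s r (93); these are the parental (non-recombinant) types.
So the F1 carried s+ r+ on one chromosome and s r on the other — the recessive alleles are on the same chromosome (cis / coupling).

cis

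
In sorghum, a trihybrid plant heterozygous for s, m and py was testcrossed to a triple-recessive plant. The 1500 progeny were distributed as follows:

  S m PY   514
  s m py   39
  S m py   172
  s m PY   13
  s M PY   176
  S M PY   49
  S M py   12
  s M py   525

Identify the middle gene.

The two most frequent reciprocal classes, s M py and S m PY, are the parental types, so the F1 was s M py / S m PY.
The two rarest classes, S M py and s m PY, are the double crossovers. Comparing them with the parentals, only the s allele has switched, so s is the middle locus and the order is py – s – m.

s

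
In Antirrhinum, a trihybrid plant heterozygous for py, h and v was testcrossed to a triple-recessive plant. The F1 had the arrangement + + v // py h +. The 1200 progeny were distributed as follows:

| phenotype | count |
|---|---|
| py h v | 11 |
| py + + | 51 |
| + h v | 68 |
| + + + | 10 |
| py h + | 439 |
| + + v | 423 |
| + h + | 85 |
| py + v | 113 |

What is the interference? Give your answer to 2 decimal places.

0.18

The two rarest classes, + + + and py h v, are the double crossovers. Comparing them with the parentals, only the v allele has switched, so v is the middle locus and the order is py – v – h.
py–v: (198 + 21)/1200 = 0.1825; v–h: (119 + 21)/1200 = 0.1167.
Expected DCO frequency = 0.1825 × 0.1167 ≈ 0.02130; observed = 21/1200 ≈ 0.01750.
Coefficient of coincidence = 0.01750/0.02130 ≈ 0.82; interference = 1 − 0.82 = 0.18.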